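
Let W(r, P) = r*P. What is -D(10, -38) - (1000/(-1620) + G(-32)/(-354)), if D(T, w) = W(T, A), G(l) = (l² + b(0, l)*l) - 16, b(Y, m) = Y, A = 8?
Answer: -365762/4779 ≈ -76.535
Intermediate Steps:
W(r, P) = P*r
G(l) = -16 + l² (G(l) = (l² + 0*l) - 16 = (l² + 0) - 16 = l² - 16 = -16 + l²)
D(T, w) = 8*T
-D(10, -38) - (1000/(-1620) + G(-32)/(-354)) = -8*10 - (1000/(-1620) + (-16 + (-32)²)/(-354)) = -1*80 - (1000*(-1/1620) + (-16 + 1024)*(-1/354)) = -80 - (-50/81 + 1008*(-1/354)) = -80 - (-50/81 - 168/59) = -80 - 1*(-16558/4779) = -80 + 16558/4779 = -365762/4779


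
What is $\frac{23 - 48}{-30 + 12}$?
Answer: $\frac{25}{18} \approx 1.3889$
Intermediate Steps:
$\frac{23 - 48}{-30 + 12} = - \frac{25}{-18} = \left(-25\right) \left(- \frac{1}{18}\right) = \frac{25}{18}$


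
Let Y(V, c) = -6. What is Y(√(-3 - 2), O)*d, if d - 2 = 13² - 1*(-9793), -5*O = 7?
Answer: -59784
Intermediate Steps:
O = -7/5 (O = -⅕*7 = -7/5 ≈ -1.4000)
d = 9964 (d = 2 + (13² - 1*(-9793)) = 2 + (169 + 9793) = 2 + 9962 = 9964)
Y(√(-3 - 2), O)*d = -6*9964 = -59784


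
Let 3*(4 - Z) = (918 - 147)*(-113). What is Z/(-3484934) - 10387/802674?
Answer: -14877918947/699316478379 ≈ -0.021275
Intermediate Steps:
Z = 29045 (Z = 4 - (918 - 147)*(-113)/3 = 4 - 257*(-113) = 4 - ⅓*(-87123) = 4 + 29041 = 29045)
Z/(-3484934) - 10387/802674 = 29045/(-3484934) - 10387/802674 = 29045*(-1/3484934) - 10387*1/802674 = -29045/3484934 - 10387/802674 = -14877918947/699316478379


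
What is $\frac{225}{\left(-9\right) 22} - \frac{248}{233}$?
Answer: $- \frac{11281}{5126} \approx -2.2007$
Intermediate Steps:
$\frac{225}{\left(-9\right) 22} - \frac{248}{233} = \frac{225}{-198} - \frac{248}{233} = 225 \left(- \frac{1}{198}\right) - \frac{248}{233} = - \frac{25}{22} - \frac{248}{233} = - \frac{11281}{5126}$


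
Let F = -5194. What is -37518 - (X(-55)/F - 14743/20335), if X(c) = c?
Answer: -80868884247/2155510 ≈ -37517.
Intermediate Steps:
-37518 - (X(-55)/F - 14743/20335) = -37518 - (-55/(-5194) - 14743/20335) = -37518 - (-55*(-1/5194) - 14743*1/20335) = -37518 - (55/5194 - 14743/20335) = -37518 - 1*(-1539933/2155510) = -37518 + 1539933/2155510 = -80868884247/2155510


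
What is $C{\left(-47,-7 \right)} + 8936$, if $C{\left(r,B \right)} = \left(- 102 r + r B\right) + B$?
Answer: $14052$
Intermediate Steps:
$C{\left(r,B \right)} = B - 102 r + B r$ ($C{\left(r,B \right)} = \left(- 102 r + B r\right) + B = B - 102 r + B r$)
$C{\left(-47,-7 \right)} + 8936 = \left(-7 - -4794 - -329\right) + 8936 = \left(-7 + 4794 + 329\right) + 8936 = 5116 + 8936 = 14052$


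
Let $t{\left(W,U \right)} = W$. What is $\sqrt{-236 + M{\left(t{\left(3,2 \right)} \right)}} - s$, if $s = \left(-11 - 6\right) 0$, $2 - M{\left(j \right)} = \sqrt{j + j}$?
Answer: $\sqrt{-234 - \sqrt{6}} \approx 15.377 i$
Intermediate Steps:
$M{\left(j \right)} = 2 - \sqrt{2} \sqrt{j}$ ($M{\left(j \right)} = 2 - \sqrt{j + j} = 2 - \sqrt{2 j} = 2 - \sqrt{2} \sqrt{j}$)
$s = 0$ ($s = \left(-17\right) 0 = 0$)
$\sqrt{-236 + M{\left(t{\left(3,2 \right)} \right)}} - s = \sqrt{-236 + \left(2 - \sqrt{2} \sqrt{3}\right)} - 0 = \sqrt{-236 + \left(2 - \sqrt{6}\right)} + 0 = \sqrt{-234 - \sqrt{6}} + 0 = \sqrt{-234 - \sqrt{6}}$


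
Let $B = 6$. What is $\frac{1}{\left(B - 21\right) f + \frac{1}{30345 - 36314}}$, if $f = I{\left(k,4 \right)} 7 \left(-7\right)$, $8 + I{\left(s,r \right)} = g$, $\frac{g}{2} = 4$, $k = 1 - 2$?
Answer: $-5969$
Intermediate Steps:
$k = -1$
$g = 8$ ($g = 2 \cdot 4 = 8$)
$I{\left(s,r \right)} = 0$ ($I{\left(s,r \right)} = -8 + 8 = 0$)
$f = 0$ ($f = 0 \cdot 7 \left(-7\right) = 0 \left(-7\right) = 0$)
$\frac{1}{\left(B - 21\right) f + \frac{1}{30345 - 36314}} = \frac{1}{\left(6 - 21\right) 0 + \frac{1}{30345 - 36314}} = \frac{1}{\left(6 - 21\right) 0 + \frac{1}{-5969}} = \frac{1}{\left(-15\right) 0 - \frac{1}{5969}} = \frac{1}{0 - \frac{1}{5969}} = \frac{1}{- \frac{1}{5969}} = -5969$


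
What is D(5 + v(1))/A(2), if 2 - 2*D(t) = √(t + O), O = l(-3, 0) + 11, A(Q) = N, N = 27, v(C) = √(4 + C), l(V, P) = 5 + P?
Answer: 1/27 - √(21 + √5)/54 ≈ -0.052229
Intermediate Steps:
A(Q) = 27
O = 16 (O = (5 + 0) + 11 = 5 + 11 = 16)
D(t) = 1 - √(16 + t)/2 (D(t) = 1 - √(t + 16)/2 = 1 - √(16 + t)/2)
D(5 + v(1))/A(2) = (1 - √(16 + (5 + √(4 + 1)))/2)/27 = (1 - √(16 + (5 + √5))/2)*(1/27) = (1 - √(21 + √5)/2)*(1/27) = 1/27 - √(21 + √5)/54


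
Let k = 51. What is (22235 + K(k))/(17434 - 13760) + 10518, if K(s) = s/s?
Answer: 19332684/1837 ≈ 10524.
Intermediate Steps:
K(s) = 1
(22235 + K(k))/(17434 - 13760) + 10518 = (22235 + 1)/(17434 - 13760) + 10518 = 22236/3674 + 10518 = 22236*(1/3674) + 10518 = 11118/1837 + 10518 = 19332684/1837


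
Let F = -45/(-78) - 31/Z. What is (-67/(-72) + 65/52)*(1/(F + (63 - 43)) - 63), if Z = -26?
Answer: -349639/2547 ≈ -137.27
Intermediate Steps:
F = 23/13 (F = -45/(-78) - 31/(-26) = -45*(-1/78) - 31*(-1/26) = 15/26 + 31/26 = 23/13 ≈ 1.7692)
(-67/(-72) + 65/52)*(1/(F + (63 - 43)) - 63) = (-67/(-72) + 65/52)*(1/(23/13 + (63 - 43)) - 63) = (-67*(-1/72) + 65*(1/52))*(1/(23/13 + 20) - 63) = (67/72 + 5/4)*(1/(283/13) - 63) = 157*(13/283 - 63)/72 = (157/72)*(-17816/283) = -349639/2547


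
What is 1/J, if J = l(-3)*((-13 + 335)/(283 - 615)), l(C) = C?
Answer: 166/483 ≈ 0.34369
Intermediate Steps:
J = 483/166 (J = -3*(-13 + 335)/(283 - 615) = -966/(-332) = -966*(-1)/332 = -3*(-161/166) = 483/166 ≈ 2.9096)
1/J = 1/(483/166) = 166/483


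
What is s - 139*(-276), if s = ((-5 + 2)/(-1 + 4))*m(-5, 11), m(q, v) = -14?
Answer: 38378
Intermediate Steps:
s = 14 (s = ((-5 + 2)/(-1 + 4))*(-14) = -3/3*(-14) = -3*⅓*(-14) = -1*(-14) = 14)
s - 139*(-276) = 14 - 139*(-276) = 14 + 38364 = 38378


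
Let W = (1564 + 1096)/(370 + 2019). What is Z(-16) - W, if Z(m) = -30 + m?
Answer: -112554/2389 ≈ -47.113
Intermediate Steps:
W = 2660/2389 ≈ 1.1134
Z(-16) - W = (-30 - 16) - 1*2660/2389 = -46 - 2660/2389 = -112554/2389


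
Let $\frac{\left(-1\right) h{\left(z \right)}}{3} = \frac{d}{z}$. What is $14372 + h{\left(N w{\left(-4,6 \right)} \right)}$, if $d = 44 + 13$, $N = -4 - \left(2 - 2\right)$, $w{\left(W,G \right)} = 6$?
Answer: $\frac{115033}{8} \approx 14379.0$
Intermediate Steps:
$N = -4$ ($N = -4 - 0 = -4 + 0 = -4$)
$d = 57$
$h{\left(z \right)} = - \frac{171}{z}$ ($h{\left(z \right)} = - 3 \frac{57}{z} = - \frac{171}{z}$)
$14372 + h{\left(N w{\left(-4,6 \right)} \right)} = 14372 - \frac{171}{\left(-4\right) 6} = 14372 - \frac{171}{-24} = 14372 - - \frac{57}{8} = 14372 + \frac{57}{8} = \frac{115033}{8}$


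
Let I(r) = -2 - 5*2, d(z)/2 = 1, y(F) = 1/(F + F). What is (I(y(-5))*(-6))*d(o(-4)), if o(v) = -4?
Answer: 144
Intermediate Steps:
y(F) = 1/(2*F)
d(z) = 2 (d(z) = 2*1 = 2)
I(r) = -12 (I(r) = -2 - 10 = -12)
(I(y(-5))*(-6))*d(o(-4)) = -12*(-6)*2 = 72*2 = 144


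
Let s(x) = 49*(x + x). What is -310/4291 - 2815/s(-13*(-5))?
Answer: -401539/780962 ≈ -0.51416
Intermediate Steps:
s(x) = 98*x (s(x) = 49*(2*x) = 98*x)
-310/4291 - 2815/s(-13*(-5)) = -310/4291 - 2815/(98*(-13*(-5))) = -310*1/4291 - 2815/(98*65) = -310/4291 - 2815/6370 = -310/4291 - 2815*1/6370 = -310/4291 - 563/1274 = -401539/780962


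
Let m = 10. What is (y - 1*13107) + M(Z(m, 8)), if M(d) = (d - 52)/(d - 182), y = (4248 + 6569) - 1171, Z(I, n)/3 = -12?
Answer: -377205/109 ≈ -3460.6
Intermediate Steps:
Z(I, n) = -36 (Z(I, n) = 3*(-12) = -36)
y = 9646 (y = 10817 - 1171 = 9646)
M(d) = (-52 + d)/(-182 + d)
(y - 1*13107) + M(Z(m, 8)) = (9646 - 1*13107) + (-52 - 36)/(-182 - 36) = (9646 - 13107) - 88/(-218) = -3461 - 1/218*(-88) = -3461 + 44/109 = -377205/109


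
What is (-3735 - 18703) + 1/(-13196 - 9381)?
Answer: -506582727/22577 ≈ -22438.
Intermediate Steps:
(-3735 - 18703) + 1/(-13196 - 9381) = -22438 + 1/(-22577) = -22438 - 1/22577 = -506582727/22577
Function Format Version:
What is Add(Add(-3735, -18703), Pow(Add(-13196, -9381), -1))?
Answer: Rational(-506582727, 22577) ≈ -22438.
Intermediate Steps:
Add(Add(-3735, -18703), Pow(Add(-13196, -9381), -1)) = Add(-22438, Pow(-22577, -1)) = Add(-22438, Rational(-1, 22577)) = Rational(-506582727, 22577)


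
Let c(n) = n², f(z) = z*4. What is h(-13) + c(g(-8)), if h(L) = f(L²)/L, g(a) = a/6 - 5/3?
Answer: -43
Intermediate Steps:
f(z) = 4*z
g(a) = -5/3 + a/6 (g(a) = a*(⅙) - 5*⅓ = a/6 - 5/3 = -5/3 + a/6)
h(L) = 4*L (h(L) = (4*L²)/L = 4*L)
h(-13) + c(g(-8)) = 4*(-13) + (-5/3 + (⅙)*(-8))² = -52 + (-5/3 - 4/3)² = -52 + (-3)² = -52 + 9 = -43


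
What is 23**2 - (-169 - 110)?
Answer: 808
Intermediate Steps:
23**2 - (-169 - 110) = 529 - 1*(-279) = 529 + 279 = 808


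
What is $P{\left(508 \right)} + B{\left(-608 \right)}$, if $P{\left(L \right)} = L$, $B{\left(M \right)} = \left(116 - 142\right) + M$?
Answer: $-126$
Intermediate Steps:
$B{\left(M \right)} = -26 + M$
$P{\left(508 \right)} + B{\left(-608 \right)} = 508 - 634 = -126$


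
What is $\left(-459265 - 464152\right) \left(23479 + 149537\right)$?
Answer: $-159765915672$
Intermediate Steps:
$\left(-459265 - 464152\right) \left(23479 + 149537\right) = \left(-923417\right) 173016 = -159765915672$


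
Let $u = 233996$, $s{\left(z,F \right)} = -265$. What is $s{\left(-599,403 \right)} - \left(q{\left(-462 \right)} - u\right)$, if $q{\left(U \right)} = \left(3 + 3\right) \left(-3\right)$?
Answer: $233749$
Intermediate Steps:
$q{\left(U \right)} = -18$ ($q{\left(U \right)} = 6 \left(-3\right) = -18$)
$s{\left(-599,403 \right)} - \left(q{\left(-462 \right)} - u\right) = -265 - \left(-18 - 233996\right) = -265 - -234014 = -265 + 234014 = 233749$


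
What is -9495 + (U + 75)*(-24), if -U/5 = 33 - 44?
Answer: -12615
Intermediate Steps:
U = 55 (U = -5*(33 - 44) = -5*(-11) = 55)
-9495 + (U + 75)*(-24) = -9495 + (55 + 75)*(-24) = -9495 + 130*(-24) = -9495 - 3120 = -12615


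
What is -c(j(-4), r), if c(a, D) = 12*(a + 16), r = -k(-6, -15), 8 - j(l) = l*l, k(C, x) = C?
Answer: -96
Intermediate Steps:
j(l) = 8 - l**2 (j(l) = 8 - l*l = 8 - l**2)
r = 6 (r = -1*(-6) = 6)
c(a, D) = 192 + 12*a (c(a, D) = 12*(16 + a) = 192 + 12*a)
-c(j(-4), r) = -(192 + 12*(8 - 1*(-4)**2)) = -(192 + 12*(8 - 1*16)) = -(192 + 12*(8 - 16)) = -(192 + 12*(-8)) = -(192 - 96) = -1*96 = -96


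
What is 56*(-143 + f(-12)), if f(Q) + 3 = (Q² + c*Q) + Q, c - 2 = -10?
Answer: 4592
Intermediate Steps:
c = -8 (c = 2 - 10 = -8)
f(Q) = -3 + Q² - 7*Q (f(Q) = -3 + ((Q² - 8*Q) + Q) = -3 + (Q² - 7*Q) = -3 + Q² - 7*Q)
56*(-143 + f(-12)) = 56*(-143 + (-3 + (-12)² - 7*(-12))) = 56*(-143 + (-3 + 144 + 84)) = 56*(-143 + 225) = 56*82 = 4592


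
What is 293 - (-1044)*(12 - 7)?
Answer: 5513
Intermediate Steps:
293 - (-1044)*(12 - 7) = 293 - (-1044)*5 = 293 - 116*(-45) = 293 + 5220 = 5513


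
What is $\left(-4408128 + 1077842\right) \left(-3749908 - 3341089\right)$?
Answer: $23615048035142$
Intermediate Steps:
$\left(-4408128 + 1077842\right) \left(-3749908 - 3341089\right) = \left(-3330286\right) \left(-7090997\right) = 23615048035142$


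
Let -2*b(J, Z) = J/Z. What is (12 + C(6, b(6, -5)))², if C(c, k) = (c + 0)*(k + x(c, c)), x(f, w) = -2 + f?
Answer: 39204/25 ≈ 1568.2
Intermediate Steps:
b(J, Z) = -J/(2*Z)
C(c, k) = c*(-2 + c + k) (C(c, k) = (c + 0)*(k + (-2 + c)) = c*(-2 + c + k))
(12 + C(6, b(6, -5)))² = (12 + 6*(-2 + 6 - ½*6/(-5)))² = (12 + 6*(-2 + 6 - ½*6*(-⅕)))² = (12 + 6*(-2 + 6 + ⅗))² = (12 + 6*(23/5))² = (12 + 138/5)² = (198/5)² = 39204/25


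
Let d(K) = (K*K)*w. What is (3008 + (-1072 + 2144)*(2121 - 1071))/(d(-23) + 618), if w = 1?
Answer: 1128608/1147 ≈ 983.96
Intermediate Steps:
d(K) = K² (d(K) = (K*K)*1 = K²*1 = K²)
(3008 + (-1072 + 2144)*(2121 - 1071))/(d(-23) + 618) = (3008 + (-1072 + 2144)*(2121 - 1071))/((-23)² + 618) = (3008 + 1072*1050)/(529 + 618) = (3008 + 1125600)/1147 = 1128608*(1/1147) = 1128608/1147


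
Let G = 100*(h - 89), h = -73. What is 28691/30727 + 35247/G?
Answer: -206080123/165925800 ≈ -1.2420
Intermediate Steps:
G = -16200 (G = 100*(-73 - 89) = 100*(-162) = -16200)
28691/30727 + 35247/G = 28691/30727 + 35247/(-16200) = 28691*(1/30727) + 35247*(-1/16200) = 28691/30727 - 11749/5400 = -206080123/165925800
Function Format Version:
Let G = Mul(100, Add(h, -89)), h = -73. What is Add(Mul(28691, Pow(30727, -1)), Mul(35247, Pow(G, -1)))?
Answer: Rational(-206080123, 165925800) ≈ -1.2420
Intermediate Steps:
G = -16200 (G = Mul(100, Add(-73, -89)) = Mul(100, -162) = -16200)
Add(Mul(28691, Pow(30727, -1)), Mul(35247, Pow(G, -1))) = Add(Mul(28691, Pow(30727, -1)), Mul(35247, Pow(-16200, -1))) = Add(Mul(28691, Rational(1, 30727)), Mul(35247, Rational(-1, 16200))) = Add(Rational(28691, 30727), Rational(-11749, 5400)) = Rational(-206080123, 165925800)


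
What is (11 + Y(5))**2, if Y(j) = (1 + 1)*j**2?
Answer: 3721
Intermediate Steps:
Y(j) = 2*j**2
(11 + Y(5))**2 = (11 + 2*5**2)**2 = (11 + 2*25)**2 = (11 + 50)**2 = 61**2 = 3721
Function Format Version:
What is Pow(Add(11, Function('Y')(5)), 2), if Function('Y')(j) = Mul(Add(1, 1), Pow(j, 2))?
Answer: 3721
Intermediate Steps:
Function('Y')(j) = Mul(2, Pow(j, 2))
Pow(Add(11, Function('Y')(5)), 2) = Pow(Add(11, Mul(2, Pow(5, 2))), 2) = Pow(Add(11, Mul(2, 25)), 2) = Pow(Add(11, 50), 2) = Pow(61, 2) = 3721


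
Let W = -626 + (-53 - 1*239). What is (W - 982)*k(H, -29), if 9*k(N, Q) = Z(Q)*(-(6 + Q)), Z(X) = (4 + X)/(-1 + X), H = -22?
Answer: -109250/27 ≈ -4046.3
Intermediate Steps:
Z(X) = (4 + X)/(-1 + X)
k(N, Q) = (-6 - Q)*(4 + Q)/(9*(-1 + Q)) (k(N, Q) = (((4 + Q)/(-1 + Q))*(-(6 + Q)))/9 = (((4 + Q)/(-1 + Q))*(-6 - Q))/9 = ((-6 - Q)*(4 + Q)/(-1 + Q))/9 = (-6 - Q)*(4 + Q)/(9*(-1 + Q)))
W = -918 (W = -626 + (-53 - 239) = -626 - 292 = -918)
(W - 982)*k(H, -29) = (-918 - 982)*(-(4 - 29)*(6 - 29)/(-9 + 9*(-29))) = -(-1900)*(-25)*(-23)/(-9 - 261) = -(-1900)*(-25)*(-23)/(-270) = -(-1900)*(-1)*(-25)*(-23)/270 = -1900*115/54 = -109250/27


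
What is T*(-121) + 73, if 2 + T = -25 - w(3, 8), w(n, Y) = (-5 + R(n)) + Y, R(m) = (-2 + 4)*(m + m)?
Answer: 5155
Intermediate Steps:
R(m) = 4*m (R(m) = 2*(2*m) = 4*m)
w(n, Y) = -5 + Y + 4*n (w(n, Y) = (-5 + 4*n) + Y = -5 + Y + 4*n)
T = -42 (T = -2 + (-25 - (-5 + 8 + 4*3)) = -2 + (-25 - (-5 + 8 + 12)) = -2 + (-25 - 1*15) = -2 + (-25 - 15) = -2 - 40 = -42)
T*(-121) + 73 = -42*(-121) + 73 = 5082 + 73 = 5155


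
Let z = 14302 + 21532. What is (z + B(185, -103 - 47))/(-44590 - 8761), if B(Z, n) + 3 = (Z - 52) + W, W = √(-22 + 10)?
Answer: -35964/53351 - 2*I*√3/53351 ≈ -0.6741 - 6.493e-5*I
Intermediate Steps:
W = 2*I*√3 (W = √(-12) = 2*I*√3 ≈ 3.4641*I)
B(Z, n) = -55 + Z + 2*I*√3 (B(Z, n) = -3 + ((Z - 52) + 2*I*√3) = -3 + ((-52 + Z) + 2*I*√3) = -3 + (-52 + Z + 2*I*√3) = -55 + Z + 2*I*√3)
z = 35834
(z + B(185, -103 - 47))/(-44590 - 8761) = (35834 + (-55 + 185 + 2*I*√3))/(-44590 - 8761) = (35834 + (130 + 2*I*√3))/(-53351) = (35964 + 2*I*√3)*(-1/53351) = -35964/53351 - 2*I*√3/53351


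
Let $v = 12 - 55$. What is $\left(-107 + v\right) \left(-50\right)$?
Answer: $7500$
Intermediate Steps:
$v = -43$
$\left(-107 + v\right) \left(-50\right) = \left(-107 - 43\right) \left(-50\right) = \left(-150\right) \left(-50\right) = 7500$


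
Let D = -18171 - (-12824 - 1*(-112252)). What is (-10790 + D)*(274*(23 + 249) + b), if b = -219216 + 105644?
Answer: 5012820116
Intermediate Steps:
b = -113572
D = -117599 (D = -18171 - (-12824 + 112252) = -18171 - 1*99428 = -18171 - 99428 = -117599)
(-10790 + D)*(274*(23 + 249) + b) = (-10790 - 117599)*(274*(23 + 249) - 113572) = -128389*(274*272 - 113572) = -128389*(74528 - 113572) = -128389*(-39044) = 5012820116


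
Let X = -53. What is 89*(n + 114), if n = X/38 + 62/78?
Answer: 14957251/1482 ≈ 10093.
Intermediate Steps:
n = -889/1482 (n = -53/38 + 62/78 = -53*1/38 + 62*(1/78) = -53/38 + 31/39 = -889/1482 ≈ -0.59986)
89*(n + 114) = 89*(-889/1482 + 114) = 89*(168059/1482) = 14957251/1482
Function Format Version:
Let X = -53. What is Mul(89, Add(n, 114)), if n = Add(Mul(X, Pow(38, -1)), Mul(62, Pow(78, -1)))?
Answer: Rational(14957251, 1482) ≈ 10093.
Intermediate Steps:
n = Rational(-889, 1482) (n = Add(Mul(-53, Pow(38, -1)), Mul(62, Pow(78, -1))) = Add(Mul(-53, Rational(1, 38)), Mul(62, Rational(1, 78))) = Add(Rational(-53, 38), Rational(31, 39)) = Rational(-889, 1482) ≈ -0.59986)
Mul(89, Add(n, 114)) = Mul(89, Add(Rational(-889, 1482), 114)) = Mul(89, Rational(168059, 1482)) = Rational(14957251, 1482)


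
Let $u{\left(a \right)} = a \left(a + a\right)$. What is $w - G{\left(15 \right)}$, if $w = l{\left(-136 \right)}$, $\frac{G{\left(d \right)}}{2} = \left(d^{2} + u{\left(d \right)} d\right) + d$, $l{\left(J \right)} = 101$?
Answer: $-13879$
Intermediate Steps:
$u{\left(a \right)} = 2 a^{2}$ ($u{\left(a \right)} = a 2 a = 2 a^{2}$)
$G{\left(d \right)} = 2 d + 2 d^{2} + 4 d^{3}$ ($G{\left(d \right)} = 2 \left(\left(d^{2} + 2 d^{2} d\right) + d\right) = 2 \left(\left(d^{2} + 2 d^{3}\right) + d\right) = 2 \left(d + d^{2} + 2 d^{3}\right) = 2 d + 2 d^{2} + 4 d^{3}$)
$w = 101$
$w - G{\left(15 \right)} = 101 - 2 \cdot 15 \left(1 + 15 + 2 \cdot 15^{2}\right) = 101 - 2 \cdot 15 \left(1 + 15 + 2 \cdot 225\right) = 101 - 2 \cdot 15 \left(1 + 15 + 450\right) = 101 - 2 \cdot 15 \cdot 466 = 101 - 13980 = -13879$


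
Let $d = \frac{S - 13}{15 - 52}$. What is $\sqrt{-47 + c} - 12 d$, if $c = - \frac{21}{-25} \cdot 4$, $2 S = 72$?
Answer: $\frac{276}{37} + \frac{i \sqrt{1091}}{5} \approx 7.4595 + 6.6061 i$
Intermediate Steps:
$S = 36$ ($S = \frac{1}{2} \cdot 72 = 36$)
$d = - \frac{23}{37}$ ($d = \frac{36 - 13}{15 - 52} = \frac{23}{-37} = 23 \left(- \frac{1}{37}\right) = - \frac{23}{37} \approx -0.62162$)
$c = \frac{84}{25}$ ($c = \left(-21\right) \left(- \frac{1}{25}\right) 4 = \frac{21}{25} \cdot 4 = \frac{84}{25} \approx 3.36$)
$\sqrt{-47 + c} - 12 d = \sqrt{-47 + \frac{84}{25}} - - \frac{276}{37} = \sqrt{- \frac{1091}{25}} + \frac{276}{37} = \frac{i \sqrt{1091}}{5} + \frac{276}{37} = \frac{276}{37} + \frac{i \sqrt{1091}}{5}$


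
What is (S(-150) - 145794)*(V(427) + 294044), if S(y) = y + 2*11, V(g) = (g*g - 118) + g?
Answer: -69558390804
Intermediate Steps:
V(g) = -118 + g + g**2 (V(g) = (g**2 - 118) + g = (-118 + g**2) + g = -118 + g + g**2)
S(y) = 22 + y (S(y) = y + 22 = 22 + y)
(S(-150) - 145794)*(V(427) + 294044) = ((22 - 150) - 145794)*((-118 + 427 + 427**2) + 294044) = (-128 - 145794)*((-118 + 427 + 182329) + 294044) = -145922*(182638 + 294044) = -145922*476682 = -69558390804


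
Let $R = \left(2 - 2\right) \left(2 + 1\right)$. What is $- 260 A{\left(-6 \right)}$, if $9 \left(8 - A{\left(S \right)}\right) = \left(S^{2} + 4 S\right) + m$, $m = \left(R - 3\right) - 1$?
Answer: $- \frac{16640}{9} \approx -1848.9$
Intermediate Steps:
$R = 0$ ($R = 0 \cdot 3 = 0$)
$m = -4$ ($m = \left(0 - 3\right) - 1 = -3 - 1 = -4$)
$A{\left(S \right)} = \frac{76}{9} - \frac{4 S}{9} - \frac{S^{2}}{9}$ ($A{\left(S \right)} = 8 - \frac{\left(S^{2} + 4 S\right) - 4}{9} = 8 - \frac{-4 + S^{2} + 4 S}{9} = 8 - \left(- \frac{4}{9} + \frac{S^{2}}{9} + \frac{4 S}{9}\right) = \frac{76}{9} - \frac{4 S}{9} - \frac{S^{2}}{9}$)
$- 260 A{\left(-6 \right)} = - 260 \left(\frac{76}{9} - - \frac{8}{3} - \frac{\left(-6\right)^{2}}{9}\right) = - 260 \left(\frac{76}{9} + \frac{8}{3} - 4\right) = \left(-260\right) \frac{64}{9} = - \frac{16640}{9}$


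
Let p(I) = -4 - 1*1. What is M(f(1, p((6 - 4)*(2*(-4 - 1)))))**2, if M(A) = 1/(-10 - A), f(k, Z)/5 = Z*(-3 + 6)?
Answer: 1/4225 ≈ 0.00023669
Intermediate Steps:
p(I) = -5 (p(I) = -4 - 1 = -5)
f(k, Z) = 15*Z (f(k, Z) = 5*(Z*(-3 + 6)) = 5*(Z*3) = 5*(3*Z) = 15*Z)
M(f(1, p((6 - 4)*(2*(-4 - 1)))))**2 = (-1/(10 + 15*(-5)))**2 = (-1/(10 - 75))**2 = (-1/(-65))**2 = (-1*(-1/65))**2 = (1/65)**2 = 1/4225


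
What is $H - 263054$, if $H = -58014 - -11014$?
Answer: $-310054$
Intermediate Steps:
$H = -47000$ ($H = -58014 + 11014 = -47000$)
$H - 263054 = -47000 - 263054 = -310054$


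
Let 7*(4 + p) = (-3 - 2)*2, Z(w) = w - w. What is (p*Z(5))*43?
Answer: 0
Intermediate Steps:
Z(w) = 0
p = -38/7 (p = -4 + ((-3 - 2)*2)/7 = -4 + (-5*2)/7 = -4 + (⅐)*(-10) = -4 - 10/7 = -38/7 ≈ -5.4286)
(p*Z(5))*43 = -38/7*0*43 = 0*43 = 0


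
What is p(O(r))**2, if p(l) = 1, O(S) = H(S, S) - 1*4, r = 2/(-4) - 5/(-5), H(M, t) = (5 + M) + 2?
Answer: 1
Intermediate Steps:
H(M, t) = 7 + M
r = 1/2 (r = 2*(-1/4) - 5*(-1/5) = -1/2 + 1 = 1/2 ≈ 0.50000)
O(S) = 3 + S (O(S) = (7 + S) - 1*4 = (7 + S) - 4 = 3 + S)
p(O(r))**2 = 1**2 = 1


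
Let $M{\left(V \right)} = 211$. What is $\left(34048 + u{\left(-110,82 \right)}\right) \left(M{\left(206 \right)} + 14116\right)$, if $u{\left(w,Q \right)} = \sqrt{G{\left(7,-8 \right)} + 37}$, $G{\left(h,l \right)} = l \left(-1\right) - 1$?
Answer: $487805696 + 28654 \sqrt{11} \approx 4.879 \cdot 10^{8}$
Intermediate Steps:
$G{\left(h,l \right)} = -1 - l$ ($G{\left(h,l \right)} = - l - 1 = -1 - l$)
$u{\left(w,Q \right)} = 2 \sqrt{11}$ ($u{\left(w,Q \right)} = \sqrt{\left(-1 - -8\right) + 37} = \sqrt{\left(-1 + 8\right) + 37} = \sqrt{7 + 37} = \sqrt{44} = 2 \sqrt{11}$)
$\left(34048 + u{\left(-110,82 \right)}\right) \left(M{\left(206 \right)} + 14116\right) = \left(34048 + 2 \sqrt{11}\right) \left(211 + 14116\right) = \left(34048 + 2 \sqrt{11}\right) 14327 = 487805696 + 28654 \sqrt{11}$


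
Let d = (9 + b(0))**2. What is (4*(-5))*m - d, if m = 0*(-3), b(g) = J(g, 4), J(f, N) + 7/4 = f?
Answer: -841/16 ≈ -52.563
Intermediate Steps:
J(f, N) = -7/4 + f
b(g) = -7/4 + g
d = 841/16 (d = (9 + (-7/4 + 0))**2 = (9 - 7/4)**2 = (29/4)**2 = 841/16 ≈ 52.563)
m = 0
(4*(-5))*m - d = (4*(-5))*0 - 1*841/16 = -20*0 - 841/16 = 0 - 841/16 = -841/16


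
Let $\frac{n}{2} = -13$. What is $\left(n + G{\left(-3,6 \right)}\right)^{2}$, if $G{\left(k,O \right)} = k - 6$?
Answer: $1225$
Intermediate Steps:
$n = -26$ ($n = 2 \left(-13\right) = -26$)
$G{\left(k,O \right)} = -6 + k$
$\left(n + G{\left(-3,6 \right)}\right)^{2} = \left(-26 - 9\right)^{2} = \left(-35\right)^{2} = 1225$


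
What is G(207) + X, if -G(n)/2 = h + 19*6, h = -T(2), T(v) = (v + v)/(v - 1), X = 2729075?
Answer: 2728855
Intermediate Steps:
T(v) = 2*v/(-1 + v) (T(v) = (2*v)/(-1 + v) = 2*v/(-1 + v))
h = -4 (h = -2*2/(-1 + 2) = -2*2/1 = -2*2 = -1*4 = -4)
G(n) = -220 (G(n) = -2*(-4 + 19*6) = -2*(-4 + 114) = -2*110 = -220)
G(207) + X = -220 + 2729075 = 2728855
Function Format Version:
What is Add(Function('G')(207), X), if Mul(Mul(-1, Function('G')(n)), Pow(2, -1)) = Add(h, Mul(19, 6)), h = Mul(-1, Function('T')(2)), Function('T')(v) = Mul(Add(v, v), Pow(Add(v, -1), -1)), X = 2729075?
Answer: 2728855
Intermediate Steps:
Function('T')(v) = Mul(2, v, Pow(Add(-1, v), -1)) (Function('T')(v) = Mul(Mul(2, v), Pow(Add(-1, v), -1)) = Mul(2, v, Pow(Add(-1, v), -1)))
h = -4 (h = Mul(-1, Mul(2, 2, Pow(Add(-1, 2), -1))) = Mul(-1, Mul(2, 2, Pow(1, -1))) = Mul(-1, Mul(2, 2, 1)) = Mul(-1, 4) = -4)
Function('G')(n) = -220 (Function('G')(n) = Mul(-2, Add(-4, Mul(19, 6))) = Mul(-2, Add(-4, 114)) = Mul(-2, 110) = -220)
Add(Function('G')(207), X) = Add(-220, 2729075) = 2728855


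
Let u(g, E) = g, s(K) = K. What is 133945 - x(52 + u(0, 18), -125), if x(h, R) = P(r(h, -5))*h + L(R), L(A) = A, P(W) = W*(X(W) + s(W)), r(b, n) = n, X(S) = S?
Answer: 131470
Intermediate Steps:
P(W) = 2*W**2 (P(W) = W*(W + W) = W*(2*W) = 2*W**2)
x(h, R) = R + 50*h (x(h, R) = (2*(-5)**2)*h + R = (2*25)*h + R = 50*h + R = R + 50*h)
133945 - x(52 + u(0, 18), -125) = 133945 - (-125 + 50*(52 + 0)) = 133945 - (-125 + 50*52) = 133945 - (-125 + 2600) = 133945 - 1*2475 = 133945 - 2475 = 131470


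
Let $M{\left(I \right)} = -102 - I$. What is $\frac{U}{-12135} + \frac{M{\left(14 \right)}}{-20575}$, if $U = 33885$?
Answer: $- \frac{46385081}{16645175} \approx -2.7867$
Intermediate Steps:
$\frac{U}{-12135} + \frac{M{\left(14 \right)}}{-20575} = \frac{33885}{-12135} + \frac{-102 - 14}{-20575} = 33885 \left(- \frac{1}{12135}\right) + \left(-102 - 14\right) \left(- \frac{1}{20575}\right) = - \frac{2259}{809} - - \frac{116}{20575} = - \frac{2259}{809} + \frac{116}{20575} = - \frac{46385081}{16645175}$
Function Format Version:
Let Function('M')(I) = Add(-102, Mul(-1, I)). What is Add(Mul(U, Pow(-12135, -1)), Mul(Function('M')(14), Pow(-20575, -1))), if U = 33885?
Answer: Rational(-46385081, 16645175) ≈ -2.7867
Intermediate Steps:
Add(Mul(U, Pow(-12135, -1)), Mul(Function('M')(14), Pow(-20575, -1))) = Add(Mul(33885, Pow(-12135, -1)), Mul(Add(-102, Mul(-1, 14)), Pow(-20575, -1))) = Add(Mul(33885, Rational(-1, 12135)), Mul(Add(-102, -14), Rational(-1, 20575))) = Add(Rational(-2259, 809), Mul(-116, Rational(-1, 20575))) = Add(Rational(-2259, 809), Rational(116, 20575)) = Rational(-46385081, 16645175)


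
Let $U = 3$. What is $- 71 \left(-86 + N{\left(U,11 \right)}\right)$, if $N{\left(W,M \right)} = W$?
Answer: $5893$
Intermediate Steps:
$- 71 \left(-86 + N{\left(U,11 \right)}\right) = - 71 \left(-86 + 3\right) = \left(-71\right) \left(-83\right) = 5893$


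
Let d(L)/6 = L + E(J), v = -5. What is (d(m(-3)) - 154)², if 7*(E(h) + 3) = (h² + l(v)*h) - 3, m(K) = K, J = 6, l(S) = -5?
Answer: 1721344/49 ≈ 35130.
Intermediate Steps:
E(h) = -24/7 - 5*h/7 + h²/7 (E(h) = -3 + ((h² - 5*h) - 3)/7 = -3 + (-3 + h² - 5*h)/7 = -3 + (-3/7 - 5*h/7 + h²/7) = -24/7 - 5*h/7 + h²/7)
d(L) = -108/7 + 6*L (d(L) = 6*(L + (-24/7 - 5/7*6 + (⅐)*6²)) = 6*(L + (-24/7 - 30/7 + (⅐)*36)) = 6*(L + (-24/7 - 30/7 + 36/7)) = 6*(L - 18/7) = 6*(-18/7 + L) = -108/7 + 6*L)
(d(m(-3)) - 154)² = ((-108/7 + 6*(-3)) - 154)² = ((-108/7 - 18) - 154)² = (-234/7 - 154)² = (-1312/7)² = 1721344/49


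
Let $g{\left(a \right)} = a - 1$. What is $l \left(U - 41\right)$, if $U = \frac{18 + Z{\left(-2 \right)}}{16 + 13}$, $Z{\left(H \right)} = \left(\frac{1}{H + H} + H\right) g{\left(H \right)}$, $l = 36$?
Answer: $- \frac{41913}{29} \approx -1445.3$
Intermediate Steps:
$g{\left(a \right)} = -1 + a$
$Z{\left(H \right)} = \left(-1 + H\right) \left(H + \frac{1}{2 H}\right)$ ($Z{\left(H \right)} = \left(\frac{1}{H + H} + H\right) \left(-1 + H\right) = \left(\frac{1}{2 H} + H\right) \left(-1 + H\right) = \left(H + \frac{1}{2 H}\right) \left(-1 + H\right) = \left(-1 + H\right) \left(H + \frac{1}{2 H}\right)$)
$U = \frac{99}{116}$ ($U = \frac{18 + \left(\frac{1}{2} + \left(-2\right)^{2} - -2 - \frac{1}{2 \left(-2\right)}\right)}{16 + 13} = \frac{18 + \left(\frac{1}{2} + 4 + 2 - - \frac{1}{4}\right)}{29} = \left(18 + \left(\frac{1}{2} + 4 + 2 + \frac{1}{4}\right)\right) \frac{1}{29} = \left(18 + \frac{27}{4}\right) \frac{1}{29} = \frac{99}{4} \cdot \frac{1}{29} = \frac{99}{116} \approx 0.85345$)
$l \left(U - 41\right) = 36 \left(\frac{99}{116} - 41\right) = 36 \left(- \frac{4657}{116}\right) = - \frac{41913}{29}$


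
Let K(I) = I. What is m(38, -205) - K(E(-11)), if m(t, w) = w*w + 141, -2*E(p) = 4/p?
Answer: 463824/11 ≈ 42166.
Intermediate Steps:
E(p) = -2/p
m(t, w) = 141 + w² (m(t, w) = w² + 141 = 141 + w²)
m(38, -205) - K(E(-11)) = (141 + (-205)²) - (-2)/(-11) = (141 + 42025) - (-2)*(-1)/11 = 42166 - 1*2/11 = 42166 - 2/11 = 463824/11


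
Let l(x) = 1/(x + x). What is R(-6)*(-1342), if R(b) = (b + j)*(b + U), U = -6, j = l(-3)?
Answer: -99308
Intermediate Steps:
l(x) = 1/(2*x)
j = -1/6 (j = (1/2)/(-3) = (1/2)*(-1/3) = -1/6 ≈ -0.16667)
R(b) = (-6 + b)*(-1/6 + b) (R(b) = (b - 1/6)*(b - 6) = (-1/6 + b)*(-6 + b) = (-6 + b)*(-1/6 + b))
R(-6)*(-1342) = (1 + (-6)**2 - 37/6*(-6))*(-1342) = (1 + 36 + 37)*(-1342) = 74*(-1342) = -99308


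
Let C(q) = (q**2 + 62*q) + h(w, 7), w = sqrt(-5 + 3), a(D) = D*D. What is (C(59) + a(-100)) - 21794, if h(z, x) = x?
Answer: -4648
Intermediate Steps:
a(D) = D**2
w = I*sqrt(2) (w = sqrt(-2) = I*sqrt(2) ≈ 1.4142*I)
C(q) = 7 + q**2 + 62*q (C(q) = (q**2 + 62*q) + 7 = 7 + q**2 + 62*q)
(C(59) + a(-100)) - 21794 = ((7 + 59**2 + 62*59) + (-100)**2) - 21794 = ((7 + 3481 + 3658) + 10000) - 21794 = (7146 + 10000) - 21794 = 17146 - 21794 = -4648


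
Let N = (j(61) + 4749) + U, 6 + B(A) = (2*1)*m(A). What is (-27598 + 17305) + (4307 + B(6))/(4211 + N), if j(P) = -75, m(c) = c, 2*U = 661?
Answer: -189701657/18431 ≈ -10293.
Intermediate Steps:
U = 661/2 (U = (½)*661 = 661/2 ≈ 330.50)
B(A) = -6 + 2*A (B(A) = -6 + (2*1)*A = -6 + 2*A)
N = 10009/2 (N = (-75 + 4749) + 661/2 = 4674 + 661/2 = 10009/2 ≈ 5004.5)
(-27598 + 17305) + (4307 + B(6))/(4211 + N) = (-27598 + 17305) + (4307 + (-6 + 2*6))/(4211 + 10009/2) = -10293 + (4307 + (-6 + 12))/(18431/2) = -10293 + (4307 + 6)*(2/18431) = -10293 + 4313*(2/18431) = -10293 + 8626/18431 = -189701657/18431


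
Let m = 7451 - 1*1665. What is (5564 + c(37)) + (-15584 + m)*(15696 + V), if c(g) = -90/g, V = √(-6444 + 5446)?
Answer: -5690002318/37 - 9798*I*√998 ≈ -1.5378e+8 - 3.0953e+5*I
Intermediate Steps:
V = I*√998 (V = √(-998) = I*√998 ≈ 31.591*I)
m = 5786 (m = 7451 - 1665 = 5786)
(5564 + c(37)) + (-15584 + m)*(15696 + V) = (5564 - 90/37) + (-15584 + 5786)*(15696 + I*√998) = (5564 - 90*1/37) - 9798*(15696 + I*√998) = (5564 - 90/37) + (-153789408 - 9798*I*√998) = 205778/37 + (-153789408 - 9798*I*√998) = -5690002318/37 - 9798*I*√998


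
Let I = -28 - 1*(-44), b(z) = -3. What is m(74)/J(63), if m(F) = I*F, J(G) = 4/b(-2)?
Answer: -888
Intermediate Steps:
I = 16 (I = -28 + 44 = 16)
J(G) = -4/3 (J(G) = 4/(-3) = 4*(-1/3) = -4/3)
m(F) = 16*F
m(74)/J(63) = (16*74)/(-4/3) = 1184*(-3/4) = -888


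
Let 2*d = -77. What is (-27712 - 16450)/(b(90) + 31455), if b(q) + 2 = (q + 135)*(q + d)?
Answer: -88324/86081 ≈ -1.0261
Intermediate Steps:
d = -77/2 (d = (½)*(-77) = -77/2 ≈ -38.500)
b(q) = -2 + (135 + q)*(-77/2 + q) (b(q) = -2 + (q + 135)*(q - 77/2) = -2 + (135 + q)*(-77/2 + q))
(-27712 - 16450)/(b(90) + 31455) = (-27712 - 16450)/((-10399/2 + 90² + (193/2)*90) + 31455) = -44162/((-10399/2 + 8100 + 8685) + 31455) = -44162/(23171/2 + 31455) = -44162/86081/2 = -44162*2/86081 = -88324/86081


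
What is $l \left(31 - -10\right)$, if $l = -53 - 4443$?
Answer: $-184336$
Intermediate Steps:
$l = -4496$ ($l = -53 - 4443 = -4496$)
$l \left(31 - -10\right) = - 4496 \left(31 - -10\right) = - 4496 \left(31 + 10\right) = \left(-4496\right) 41 = -184336$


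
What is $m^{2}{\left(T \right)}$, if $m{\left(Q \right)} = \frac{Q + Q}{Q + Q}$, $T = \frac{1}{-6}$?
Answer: $1$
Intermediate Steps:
$T = - \frac{1}{6} \approx -0.16667$
$m{\left(Q \right)} = 1$ ($m{\left(Q \right)} = \frac{2 Q}{2 Q} = 2 Q \frac{1}{2 Q} = 1$)
$m^{2}{\left(T \right)} = 1^{2} = 1$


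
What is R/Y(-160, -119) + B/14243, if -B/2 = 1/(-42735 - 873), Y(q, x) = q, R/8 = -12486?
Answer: 969395472203/1552771860 ≈ 624.30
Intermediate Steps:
R = -99888 (R = 8*(-12486) = -99888)
B = 1/21804 (B = -2/(-42735 - 873) = -2/(-43608) = -2*(-1/43608) = 1/21804 ≈ 4.5863e-5)
R/Y(-160, -119) + B/14243 = -99888/(-160) + (1/21804)/14243 = -99888*(-1/160) + (1/21804)*(1/14243) = 6243/10 + 1/310554372 = 969395472203/1552771860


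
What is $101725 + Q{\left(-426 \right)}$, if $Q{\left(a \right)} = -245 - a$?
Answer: $101906$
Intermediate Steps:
$101725 + Q{\left(-426 \right)} = 101725 - -181 = 101725 + \left(-245 + 426\right) = 101725 + 181 = 101906$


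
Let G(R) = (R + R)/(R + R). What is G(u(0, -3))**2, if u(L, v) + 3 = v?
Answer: 1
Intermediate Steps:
u(L, v) = -3 + v
G(R) = 1 (G(R) = (2*R)/((2*R)) = (2*R)*(1/(2*R)) = 1)
G(u(0, -3))**2 = 1**2 = 1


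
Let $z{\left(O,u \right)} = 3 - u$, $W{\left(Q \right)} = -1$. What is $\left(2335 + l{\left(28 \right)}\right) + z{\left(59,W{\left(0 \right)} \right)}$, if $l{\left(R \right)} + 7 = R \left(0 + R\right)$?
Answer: $3116$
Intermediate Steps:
$l{\left(R \right)} = -7 + R^{2}$ ($l{\left(R \right)} = -7 + R \left(0 + R\right) = -7 + R R = -7 + R^{2}$)
$\left(2335 + l{\left(28 \right)}\right) + z{\left(59,W{\left(0 \right)} \right)} = \left(2335 - \left(7 - 28^{2}\right)\right) + \left(3 - -1\right) = \left(2335 + \left(-7 + 784\right)\right) + \left(3 + 1\right) = \left(2335 + 777\right) + 4 = 3112 + 4 = 3116$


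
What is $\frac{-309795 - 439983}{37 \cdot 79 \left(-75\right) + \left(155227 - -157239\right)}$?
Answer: $- \frac{749778}{93241} \approx -8.0413$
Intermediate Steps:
$\frac{-309795 - 439983}{37 \cdot 79 \left(-75\right) + \left(155227 - -157239\right)} = - \frac{749778}{2923 \left(-75\right) + \left(155227 + 157239\right)} = - \frac{749778}{-219225 + 312466} = - \frac{749778}{93241}$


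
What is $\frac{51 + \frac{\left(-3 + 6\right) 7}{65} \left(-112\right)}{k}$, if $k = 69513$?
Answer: $\frac{321}{1506115} \approx 0.00021313$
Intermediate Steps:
$\frac{51 + \frac{\left(-3 + 6\right) 7}{65} \left(-112\right)}{k} = \frac{51 + \frac{\left(-3 + 6\right) 7}{65} \left(-112\right)}{69513} = \left(51 + 3 \cdot 7 \cdot \frac{1}{65} \left(-112\right)\right) \frac{1}{69513} = \left(51 + 21 \cdot \frac{1}{65} \left(-112\right)\right) \frac{1}{69513} = \left(51 + \frac{21}{65} \left(-112\right)\right) \frac{1}{69513} = \left(51 - \frac{2352}{65}\right) \frac{1}{69513} = \frac{963}{65} \cdot \frac{1}{69513} = \frac{321}{1506115}$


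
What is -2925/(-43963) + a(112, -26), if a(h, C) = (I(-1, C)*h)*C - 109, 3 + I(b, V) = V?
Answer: 3707798382/43963 ≈ 84339.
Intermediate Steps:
I(b, V) = -3 + V
a(h, C) = -109 + C*h*(-3 + C) (a(h, C) = ((-3 + C)*h)*C - 109 = (h*(-3 + C))*C - 109 = C*h*(-3 + C) - 109 = -109 + C*h*(-3 + C))
-2925/(-43963) + a(112, -26) = -2925/(-43963) + (-109 - 26*112*(-3 - 26)) = -2925*(-1/43963) + (-109 - 26*112*(-29)) = 2925/43963 + (-109 + 84448) = 2925/43963 + 84339 = 3707798382/43963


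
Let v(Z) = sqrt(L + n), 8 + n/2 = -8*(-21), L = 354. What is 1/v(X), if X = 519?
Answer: sqrt(674)/674 ≈ 0.038519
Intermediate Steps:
n = 320 (n = -16 + 2*(-8*(-21)) = -16 + 2*168 = -16 + 336 = 320)
v(Z) = sqrt(674) (v(Z) = sqrt(354 + 320) = sqrt(674))
1/v(X) = 1/(sqrt(674)) = sqrt(674)/674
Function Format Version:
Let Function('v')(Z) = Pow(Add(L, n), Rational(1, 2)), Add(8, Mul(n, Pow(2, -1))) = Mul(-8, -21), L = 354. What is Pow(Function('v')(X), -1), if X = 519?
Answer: Mul(Rational(1, 674), Pow(674, Rational(1, 2))) ≈ 0.038519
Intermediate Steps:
n = 320 (n = Add(-16, Mul(2, Mul(-8, -21))) = Add(-16, Mul(2, 168)) = Add(-16, 336) = 320)
Function('v')(Z) = Pow(674, Rational(1, 2)) (Function('v')(Z) = Pow(Add(354, 320), Rational(1, 2)) = Pow(674, Rational(1, 2)))
Pow(Function('v')(X), -1) = Pow(Pow(674, Rational(1, 2)), -1) = Mul(Rational(1, 674), Pow(674, Rational(1, 2)))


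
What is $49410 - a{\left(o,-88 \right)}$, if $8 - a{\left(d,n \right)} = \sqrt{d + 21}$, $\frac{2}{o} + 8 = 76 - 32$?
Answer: $49402 + \frac{\sqrt{758}}{6} \approx 49407.0$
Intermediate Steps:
$o = \frac{1}{18}$ ($o = \frac{2}{-8 + \left(76 - 32\right)} = \frac{2}{-8 + 44} = \frac{2}{36} = 2 \cdot \frac{1}{36} = \frac{1}{18} \approx 0.055556$)
$a{\left(d,n \right)} = 8 - \sqrt{21 + d}$ ($a{\left(d,n \right)} = 8 - \sqrt{d + 21} = 8 - \sqrt{21 + d}$)
$49410 - a{\left(o,-88 \right)} = 49410 - \left(8 - \sqrt{21 + \frac{1}{18}}\right) = 49410 - \left(8 - \sqrt{\frac{379}{18}}\right) = 49410 - \left(8 - \frac{\sqrt{758}}{6}\right) = 49402 + \frac{\sqrt{758}}{6}$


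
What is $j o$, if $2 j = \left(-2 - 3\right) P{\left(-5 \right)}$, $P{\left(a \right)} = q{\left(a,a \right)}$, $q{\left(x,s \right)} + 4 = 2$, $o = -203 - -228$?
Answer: $125$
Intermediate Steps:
$o = 25$ ($o = -203 + 228 = 25$)
$q{\left(x,s \right)} = -2$ ($q{\left(x,s \right)} = -4 + 2 = -2$)
$P{\left(a \right)} = -2$
$j = 5$ ($j = \frac{\left(-2 - 3\right) \left(-2\right)}{2} = \frac{\left(-5\right) \left(-2\right)}{2} = \frac{1}{2} \cdot 10 = 5$)
$j o = 5 \cdot 25 = 125$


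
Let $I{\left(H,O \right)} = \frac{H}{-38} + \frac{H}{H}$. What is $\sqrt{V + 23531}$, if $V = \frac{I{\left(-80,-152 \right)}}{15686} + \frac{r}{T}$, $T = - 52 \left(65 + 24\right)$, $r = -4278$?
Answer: $\frac{2 \sqrt{174878253013228819197}}{172412669} \approx 153.4$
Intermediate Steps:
$T = -4628$ ($T = \left(-52\right) 89 = -4628$)
$I{\left(H,O \right)} = 1 - \frac{H}{38}$ ($I{\left(H,O \right)} = H \left(- \frac{1}{38}\right) + 1 = - \frac{H}{38} + 1 = 1 - \frac{H}{38}$)
$V = \frac{159407813}{172412669}$ ($V = \frac{1 - - \frac{40}{19}}{15686} - \frac{4278}{-4628} = \left(1 + \frac{40}{19}\right) \frac{1}{15686} - - \frac{2139}{2314} = \frac{59}{19} \cdot \frac{1}{15686} + \frac{2139}{2314} = \frac{59}{298034} + \frac{2139}{2314} = \frac{159407813}{172412669} \approx 0.92457$)
$\sqrt{V + 23531} = \sqrt{\frac{159407813}{172412669} + 23531} = \sqrt{\frac{4057201922052}{172412669}} = \frac{2 \sqrt{174878253013228819197}}{172412669}$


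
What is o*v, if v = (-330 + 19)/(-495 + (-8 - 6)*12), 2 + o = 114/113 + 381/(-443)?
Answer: -28820059/33189117 ≈ -0.86836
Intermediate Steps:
o = -92669/50059 (o = -2 + (114/113 + 381/(-443)) = -2 + (114*(1/113) + 381*(-1/443)) = -2 + (114/113 - 381/443) = -2 + 7449/50059 = -92669/50059 ≈ -1.8512)
v = 311/663 (v = -311/(-495 - 14*12) = -311/(-495 - 168) = -311/(-663) = -311*(-1/663) = 311/663 ≈ 0.46908)
o*v = -92669/50059*311/663 = -28820059/33189117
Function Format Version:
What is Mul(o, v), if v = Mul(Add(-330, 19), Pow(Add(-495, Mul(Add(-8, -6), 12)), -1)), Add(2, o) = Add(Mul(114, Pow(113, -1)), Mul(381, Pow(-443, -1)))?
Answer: Rational(-28820059, 33189117) ≈ -0.86836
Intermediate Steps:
o = Rational(-92669, 50059) (o = Add(-2, Add(Mul(114, Pow(113, -1)), Mul(381, Pow(-443, -1)))) = Add(-2, Add(Mul(114, Rational(1, 113)), Mul(381, Rational(-1, 443)))) = Add(-2, Add(Rational(114, 113), Rational(-381, 443))) = Add(-2, Rational(7449, 50059)) = Rational(-92669, 50059) ≈ -1.8512)
v = Rational(311, 663) (v = Mul(-311, Pow(Add(-495, Mul(-14, 12)), -1)) = Mul(-311, Pow(Add(-495, -168), -1)) = Mul(-311, Pow(-663, -1)) = Mul(-311, Rational(-1, 663)) = Rational(311, 663) ≈ 0.46908)
Mul(o, v) = Mul(Rational(-92669, 50059), Rational(311, 663)) = Rational(-28820059, 33189117)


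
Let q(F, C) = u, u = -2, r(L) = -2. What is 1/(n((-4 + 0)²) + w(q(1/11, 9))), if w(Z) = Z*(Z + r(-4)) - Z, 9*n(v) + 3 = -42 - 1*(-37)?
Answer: 9/82 ≈ 0.10976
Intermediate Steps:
q(F, C) = -2
n(v) = -8/9 (n(v) = -⅓ + (-42 - 1*(-37))/9 = -⅓ + (-42 + 37)/9 = -⅓ + (⅑)*(-5) = -⅓ - 5/9 = -8/9)
w(Z) = -Z + Z*(-2 + Z) (w(Z) = Z*(Z - 2) - Z = Z*(-2 + Z) - Z = -Z + Z*(-2 + Z))
1/(n((-4 + 0)²) + w(q(1/11, 9))) = 1/(-8/9 - 2*(-3 - 2)) = 1/(-8/9 - 2*(-5)) = 1/(-8/9 + 10) = 1/(82/9) = 9/82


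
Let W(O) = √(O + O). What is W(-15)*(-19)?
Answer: -19*I*√30 ≈ -104.07*I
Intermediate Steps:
W(O) = √2*√O (W(O) = √(2*O) = √2*√O)
W(-15)*(-19) = (√2*√(-15))*(-19) = (√2*(I*√15))*(-19) = (I*√30)*(-19) = -19*I*√30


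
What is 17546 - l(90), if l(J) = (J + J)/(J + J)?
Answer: 17545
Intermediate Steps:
l(J) = 1 (l(J) = (2*J)/((2*J)) = (2*J)*(1/(2*J)) = 1)
17546 - l(90) = 17546 - 1*1 = 17546 - 1 = 17545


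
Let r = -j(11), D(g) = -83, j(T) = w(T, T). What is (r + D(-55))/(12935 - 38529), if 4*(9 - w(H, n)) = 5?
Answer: 363/102376 ≈ 0.0035458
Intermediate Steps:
w(H, n) = 31/4 (w(H, n) = 9 - ¼*5 = 9 - 5/4 = 31/4)
j(T) = 31/4
r = -31/4 (r = -1*31/4 = -31/4 ≈ -7.7500)
(r + D(-55))/(12935 - 38529) = (-31/4 - 83)/(12935 - 38529) = -363/4/(-25594) = -363/4*(-1/25594) = 363/102376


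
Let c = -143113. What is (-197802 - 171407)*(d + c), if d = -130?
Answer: 52886604787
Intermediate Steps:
(-197802 - 171407)*(d + c) = (-197802 - 171407)*(-130 - 143113) = -369209*(-143243) = 52886604787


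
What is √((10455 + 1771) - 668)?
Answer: √11558 ≈ 107.51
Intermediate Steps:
√((10455 + 1771) - 668) = √(12226 - 668) = √11558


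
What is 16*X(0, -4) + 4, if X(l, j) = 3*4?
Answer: 196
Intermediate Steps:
X(l, j) = 12
16*X(0, -4) + 4 = 16*12 + 4 = 192 + 4 = 196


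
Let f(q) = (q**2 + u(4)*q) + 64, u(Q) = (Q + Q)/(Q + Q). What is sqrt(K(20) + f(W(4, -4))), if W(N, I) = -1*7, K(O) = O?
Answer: 3*sqrt(14) ≈ 11.225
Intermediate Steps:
u(Q) = 1 (u(Q) = (2*Q)/((2*Q)) = (2*Q)*(1/(2*Q)) = 1)
W(N, I) = -7
f(q) = 64 + q + q**2 (f(q) = (q**2 + 1*q) + 64 = (q**2 + q) + 64 = (q + q**2) + 64 = 64 + q + q**2)
sqrt(K(20) + f(W(4, -4))) = sqrt(20 + (64 - 7 + (-7)**2)) = sqrt(20 + (64 - 7 + 49)) = sqrt(20 + 106) = sqrt(126) = 3*sqrt(14)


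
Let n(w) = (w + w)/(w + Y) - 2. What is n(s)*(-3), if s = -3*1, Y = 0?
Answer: 0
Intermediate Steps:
s = -3
n(w) = 0 (n(w) = (w + w)/(w + 0) - 2 = (2*w)/w - 2 = 2 - 2 = 0)
n(s)*(-3) = 0*(-3) = 0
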